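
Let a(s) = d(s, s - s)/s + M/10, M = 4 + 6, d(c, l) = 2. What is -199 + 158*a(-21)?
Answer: -1177/21 ≈ -56.048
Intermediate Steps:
M = 10
a(s) = 1 + 2/s (a(s) = 2/s + 10/10 = 2/s + 10*(1/10) = 2/s + 1 = 1 + 2/s)
-199 + 158*a(-21) = -199 + 158*((2 - 21)/(-21)) = -199 + 158*(-1/21*(-19)) = -199 + 158*(19/21) = -199 + 3002/21 = -1177/21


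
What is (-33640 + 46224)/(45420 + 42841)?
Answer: 12584/88261 ≈ 0.14258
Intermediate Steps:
(-33640 + 46224)/(45420 + 42841) = 12584/88261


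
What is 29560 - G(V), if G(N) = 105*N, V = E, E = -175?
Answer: 47935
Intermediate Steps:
V = -175
29560 - G(V) = 29560 - 105*(-175) = 29560 - 1*(-18375) = 29560 + 18375 = 47935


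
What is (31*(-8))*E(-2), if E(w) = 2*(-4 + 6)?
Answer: -992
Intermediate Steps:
E(w) = 4 (E(w) = 2*2 = 4)
(31*(-8))*E(-2) = (31*(-8))*4 = -248*4 = -992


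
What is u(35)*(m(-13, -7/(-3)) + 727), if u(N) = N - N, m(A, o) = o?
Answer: 0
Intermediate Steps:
u(N) = 0
u(35)*(m(-13, -7/(-3)) + 727) = 0*(-7/(-3) + 727) = 0*(-7*(-1/3) + 727) = 0*(7/3 + 727) = 0*(2188/3) = 0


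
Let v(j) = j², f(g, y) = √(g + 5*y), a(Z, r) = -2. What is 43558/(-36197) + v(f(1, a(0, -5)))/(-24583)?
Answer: -1070460541/889830851 ≈ -1.2030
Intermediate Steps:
43558/(-36197) + v(f(1, a(0, -5)))/(-24583) = 43558/(-36197) + (√(1 + 5*(-2)))²/(-24583) = 43558*(-1/36197) + (√(1 - 10))²*(-1/24583) = -43558/36197 + (√(-9))²*(-1/24583) = -43558/36197 + (3*I)²*(-1/24583) = -43558/36197 - 9*(-1/24583) = -43558/36197 + 9/24583 = -1070460541/889830851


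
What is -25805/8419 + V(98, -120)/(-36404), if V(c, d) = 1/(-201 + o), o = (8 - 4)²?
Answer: -173789957281/56699776060 ≈ -3.0651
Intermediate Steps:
o = 16 (o = 4² = 16)
V(c, d) = -1/185 (V(c, d) = 1/(-201 + 16) = 1/(-185) = -1/185)
-25805/8419 + V(98, -120)/(-36404) = -25805/8419 - 1/185/(-36404) = -25805*1/8419 - 1/185*(-1/36404) = -25805/8419 + 1/6734740 = -173789957281/56699776060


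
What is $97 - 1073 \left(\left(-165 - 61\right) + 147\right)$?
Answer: $84864$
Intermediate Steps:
$97 - 1073 \left(\left(-165 - 61\right) + 147\right) = 97 - 1073 \left(-226 + 147\right) = 97 - -84767 = 97 + 84767 = 84864$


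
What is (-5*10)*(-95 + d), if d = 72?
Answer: 1150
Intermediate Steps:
(-5*10)*(-95 + d) = (-5*10)*(-95 + 72) = -50*(-23) = 1150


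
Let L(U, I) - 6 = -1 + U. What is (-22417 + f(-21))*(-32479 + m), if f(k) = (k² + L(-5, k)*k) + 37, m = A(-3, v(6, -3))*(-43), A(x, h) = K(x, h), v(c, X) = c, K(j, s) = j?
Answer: 709726650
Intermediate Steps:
L(U, I) = 5 + U (L(U, I) = 6 + (-1 + U) = 5 + U)
A(x, h) = x
m = 129 (m = -3*(-43) = 129)
f(k) = 37 + k² (f(k) = (k² + (5 - 5)*k) + 37 = (k² + 0*k) + 37 = (k² + 0) + 37 = k² + 37 = 37 + k²)
(-22417 + f(-21))*(-32479 + m) = (-22417 + (37 + (-21)²))*(-32479 + 129) = (-22417 + (37 + 441))*(-32350) = (-22417 + 478)*(-32350) = -21939*(-32350) = 709726650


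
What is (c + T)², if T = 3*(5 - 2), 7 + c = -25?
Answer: 529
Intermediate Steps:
c = -32 (c = -7 - 25 = -32)
T = 9 (T = 3*3 = 9)
(c + T)² = (-32 + 9)² = (-23)² = 529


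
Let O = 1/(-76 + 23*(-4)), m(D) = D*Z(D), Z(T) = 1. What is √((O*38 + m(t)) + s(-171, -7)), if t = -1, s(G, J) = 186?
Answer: √325941/42 ≈ 13.593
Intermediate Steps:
m(D) = D (m(D) = D*1 = D)
O = -1/168 (O = 1/(-76 - 92) = 1/(-168) = -1/168 ≈ -0.0059524)
√((O*38 + m(t)) + s(-171, -7)) = √((-1/168*38 - 1) + 186) = √((-19/84 - 1) + 186) = √(-103/84 + 186) = √(15521/84) = √325941/42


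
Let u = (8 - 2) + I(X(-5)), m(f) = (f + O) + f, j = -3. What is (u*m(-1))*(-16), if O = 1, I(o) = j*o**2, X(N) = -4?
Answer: -672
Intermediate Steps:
I(o) = -3*o**2
m(f) = 1 + 2*f (m(f) = (f + 1) + f = (1 + f) + f = 1 + 2*f)
u = -42 (u = (8 - 2) - 3*(-4)**2 = 6 - 3*16 = 6 - 48 = -42)
(u*m(-1))*(-16) = -42*(1 + 2*(-1))*(-16) = -42*(1 - 2)*(-16) = -42*(-1)*(-16) = 42*(-16) = -672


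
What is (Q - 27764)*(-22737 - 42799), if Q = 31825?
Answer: -266141696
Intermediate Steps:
(Q - 27764)*(-22737 - 42799) = (31825 - 27764)*(-22737 - 42799) = 4061*(-65536) = -266141696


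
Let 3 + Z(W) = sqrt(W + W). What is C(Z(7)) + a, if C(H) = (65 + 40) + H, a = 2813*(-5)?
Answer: -13963 + sqrt(14) ≈ -13959.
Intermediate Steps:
Z(W) = -3 + sqrt(2)*sqrt(W) (Z(W) = -3 + sqrt(W + W) = -3 + sqrt(2*W) = -3 + sqrt(2)*sqrt(W))
a = -14065
C(H) = 105 + H
C(Z(7)) + a = (105 + (-3 + sqrt(2)*sqrt(7))) - 14065 = (105 + (-3 + sqrt(14))) - 14065 = (102 + sqrt(14)) - 14065 = -13963 + sqrt(14)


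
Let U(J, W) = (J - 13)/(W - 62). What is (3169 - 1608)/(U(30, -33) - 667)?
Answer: -148295/63382 ≈ -2.3397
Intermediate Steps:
U(J, W) = (-13 + J)/(-62 + W)
(3169 - 1608)/(U(30, -33) - 667) = (3169 - 1608)/((-13 + 30)/(-62 - 33) - 667) = 1561/(17/(-95) - 667) = 1561/(-1/95*17 - 667) = 1561/(-17/95 - 667) = 1561/(-63382/95) = 1561*(-95/63382) = -148295/63382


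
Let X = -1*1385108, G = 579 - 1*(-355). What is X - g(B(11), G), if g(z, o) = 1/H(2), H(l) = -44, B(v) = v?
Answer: -60944751/44 ≈ -1.3851e+6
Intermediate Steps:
G = 934 (G = 579 + 355 = 934)
X = -1385108
g(z, o) = -1/44 (g(z, o) = 1/(-44) = -1/44)
X - g(B(11), G) = -1385108 - 1*(-1/44) = -1385108 + 1/44 = -60944751/44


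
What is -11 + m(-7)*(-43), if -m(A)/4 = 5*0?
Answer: -11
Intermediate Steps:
m(A) = 0 (m(A) = -20*0 = -4*0 = 0)
-11 + m(-7)*(-43) = -11 + 0*(-43) = -11 + 0 = -11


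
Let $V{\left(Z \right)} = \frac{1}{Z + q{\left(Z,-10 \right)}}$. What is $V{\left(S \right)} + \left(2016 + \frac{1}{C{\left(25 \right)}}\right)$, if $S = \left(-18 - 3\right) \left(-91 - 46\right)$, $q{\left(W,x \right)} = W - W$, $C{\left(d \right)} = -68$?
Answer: $\frac{394399367}{195636} \approx 2016.0$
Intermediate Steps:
$q{\left(W,x \right)} = 0$
$S = 2877$ ($S = \left(-21\right) \left(-137\right) = 2877$)
$V{\left(Z \right)} = \frac{1}{Z}$ ($V{\left(Z \right)} = \frac{1}{Z + 0} = \frac{1}{Z}$)
$V{\left(S \right)} + \left(2016 + \frac{1}{C{\left(25 \right)}}\right) = \frac{1}{2877} + \left(2016 + \frac{1}{-68}\right) = \frac{1}{2877} + \left(2016 - \frac{1}{68}\right) = \frac{1}{2877} + \frac{137087}{68} = \frac{394399367}{195636}$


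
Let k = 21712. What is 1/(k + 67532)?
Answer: 1/89244 ≈ 1.1205e-5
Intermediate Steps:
1/(k + 67532) = 1/(21712 + 67532) = 1/89244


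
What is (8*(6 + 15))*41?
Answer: 6888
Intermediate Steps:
(8*(6 + 15))*41 = (8*21)*41 = 168*41 = 6888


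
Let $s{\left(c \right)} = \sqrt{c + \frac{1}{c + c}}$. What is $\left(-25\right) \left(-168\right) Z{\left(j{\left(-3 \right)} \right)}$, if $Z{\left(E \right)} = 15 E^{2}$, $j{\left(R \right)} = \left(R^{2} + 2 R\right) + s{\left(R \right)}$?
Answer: $367500 + 63000 i \sqrt{114} \approx 3.675 \cdot 10^{5} + 6.7266 \cdot 10^{5} i$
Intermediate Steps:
$s{\left(c \right)} = \sqrt{c + \frac{1}{2 c}}$
$j{\left(R \right)} = R^{2} + \frac{\sqrt{\frac{2}{R} + 4 R}}{2} + 2 R$ ($j{\left(R \right)} = \left(R^{2} + 2 R\right) + \frac{\sqrt{\frac{2}{R} + 4 R}}{2} = R^{2} + \frac{\sqrt{\frac{2}{R} + 4 R}}{2} + 2 R$)
$\left(-25\right) \left(-168\right) Z{\left(j{\left(-3 \right)} \right)} = \left(-25\right) \left(-168\right) 15 \left(\left(-3\right)^{2} + \frac{\sqrt{\frac{2}{-3} + 4 \left(-3\right)}}{2} + 2 \left(-3\right)\right)^{2} = 4200 \cdot 15 \left(9 + \frac{\sqrt{2 \left(- \frac{1}{3}\right) - 12}}{2} - 6\right)^{2} = 4200 \cdot 15 \left(9 + \frac{\sqrt{- \frac{2}{3} - 12}}{2} - 6\right)^{2} = 4200 \cdot 15 \left(9 + \frac{\sqrt{- \frac{38}{3}}}{2} - 6\right)^{2} = 4200 \cdot 15 \left(9 + \frac{\frac{1}{3} i \sqrt{114}}{2} - 6\right)^{2} = 4200 \cdot 15 \left(9 + \frac{i \sqrt{114}}{6} - 6\right)^{2} = 4200 \cdot 15 \left(3 + \frac{i \sqrt{114}}{6}\right)^{2} = 63000 \left(3 + \frac{i \sqrt{114}}{6}\right)^{2}$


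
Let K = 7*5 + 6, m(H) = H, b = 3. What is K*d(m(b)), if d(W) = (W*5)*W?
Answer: 1845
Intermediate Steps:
K = 41 (K = 35 + 6 = 41)
d(W) = 5*W**2 (d(W) = (5*W)*W = 5*W**2)
K*d(m(b)) = 41*(5*3**2) = 41*(5*9) = 41*45 = 1845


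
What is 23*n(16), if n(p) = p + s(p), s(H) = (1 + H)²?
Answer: 7015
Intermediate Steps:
n(p) = p + (1 + p)²
23*n(16) = 23*(16 + (1 + 16)²) = 23*(16 + 17²) = 23*(16 + 289) = 23*305 = 7015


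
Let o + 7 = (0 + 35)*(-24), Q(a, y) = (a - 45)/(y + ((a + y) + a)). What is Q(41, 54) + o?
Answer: -80467/95 ≈ -847.02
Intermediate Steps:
Q(a, y) = (-45 + a)/(2*a + 2*y) (Q(a, y) = (-45 + a)/(y + (y + 2*a)) = (-45 + a)/(2*a + 2*y))
o = -847 (o = -7 + (0 + 35)*(-24) = -7 + 35*(-24) = -7 - 840 = -847)
Q(41, 54) + o = (-45 + 41)/(2*(41 + 54)) - 847 = (1/2)*(-4)/95 - 847 = (1/2)*(1/95)*(-4) - 847 = -2/95 - 847 = -80467/95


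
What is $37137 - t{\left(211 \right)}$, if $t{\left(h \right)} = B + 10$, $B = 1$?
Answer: $37126$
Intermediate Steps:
$t{\left(h \right)} = 11$ ($t{\left(h \right)} = 1 + 10 = 11$)
$37137 - t{\left(211 \right)} = 37137 - 11 = 37126$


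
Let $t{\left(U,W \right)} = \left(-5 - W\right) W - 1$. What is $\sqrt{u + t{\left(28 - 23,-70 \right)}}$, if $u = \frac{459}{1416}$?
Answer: $\frac{i \sqrt{253454442}}{236} \approx 67.459 i$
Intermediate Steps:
$u = \frac{153}{472}$ ($u = 459 \cdot \frac{1}{1416} = \frac{153}{472} \approx 0.32415$)
$t{\left(U,W \right)} = -1 + W \left(-5 - W\right)$ ($t{\left(U,W \right)} = W \left(-5 - W\right) - 1 = -1 + W \left(-5 - W\right)$)
$\sqrt{u + t{\left(28 - 23,-70 \right)}} = \sqrt{\frac{153}{472} - 4551} = \sqrt{- \frac{2147919}{472}} = \frac{i \sqrt{253454442}}{236}$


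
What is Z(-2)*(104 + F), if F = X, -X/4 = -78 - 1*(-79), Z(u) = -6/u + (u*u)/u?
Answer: 100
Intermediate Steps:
Z(u) = u - 6/u (Z(u) = -6/u + u²/u = -6/u + u = u - 6/u)
X = -4 (X = -4*(-78 - 1*(-79)) = -4*(-78 + 79) = -4*1 = -4)
F = -4
Z(-2)*(104 + F) = (-2 - 6/(-2))*(104 - 4) = (-2 - 6*(-½))*100 = (-2 + 3)*100 = 1*100 = 100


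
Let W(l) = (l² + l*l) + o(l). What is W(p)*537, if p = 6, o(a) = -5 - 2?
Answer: 34905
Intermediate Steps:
o(a) = -7
W(l) = -7 + 2*l² (W(l) = (l² + l*l) - 7 = (l² + l²) - 7 = 2*l² - 7 = -7 + 2*l²)
W(p)*537 = (-7 + 2*6²)*537 = (-7 + 2*36)*537 = (-7 + 72)*537 = 65*537 = 34905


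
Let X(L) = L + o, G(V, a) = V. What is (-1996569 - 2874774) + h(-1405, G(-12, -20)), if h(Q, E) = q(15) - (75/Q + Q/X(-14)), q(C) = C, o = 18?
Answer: -5474977807/1124 ≈ -4.8710e+6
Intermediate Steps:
X(L) = 18 + L (X(L) = L + 18 = 18 + L)
h(Q, E) = 15 - 75/Q - Q/4 (h(Q, E) = 15 - (75/Q + Q/(18 - 14)) = 15 - (75/Q + Q/4) = 15 + (-75/Q - Q/4) = 15 - 75/Q - Q/4)
(-1996569 - 2874774) + h(-1405, G(-12, -20)) = (-1996569 - 2874774) + (15 - 75/(-1405) - ¼*(-1405)) = -4871343 + (15 - 75*(-1/1405) + 1405/4) = -4871343 + (15 + 15/281 + 1405/4) = -4871343 + 411725/1124 = -5474977807/1124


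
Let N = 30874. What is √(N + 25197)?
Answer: √56071 ≈ 236.79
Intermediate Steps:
√(N + 25197) = √(30874 + 25197) = √56071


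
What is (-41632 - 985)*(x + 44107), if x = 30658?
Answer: -3186260005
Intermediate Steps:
(-41632 - 985)*(x + 44107) = (-41632 - 985)*(30658 + 44107) = -42617*74765 = -3186260005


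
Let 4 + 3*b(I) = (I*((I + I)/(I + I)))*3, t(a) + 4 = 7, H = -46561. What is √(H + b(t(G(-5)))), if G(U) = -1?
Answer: I*√419034/3 ≈ 215.78*I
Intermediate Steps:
t(a) = 3 (t(a) = -4 + 7 = 3)
b(I) = -4/3 + I (b(I) = -4/3 + ((I*((I + I)/(I + I)))*3)/3 = -4/3 + ((I*((2*I)/((2*I))))*3)/3 = -4/3 + ((I*((2*I)*(1/(2*I))))*3)/3 = -4/3 + ((I*1)*3)/3 = -4/3 + (I*3)/3 = -4/3 + (3*I)/3 = -4/3 + I)
√(H + b(t(G(-5)))) = √(-46561 + (-4/3 + 3)) = √(-46561 + 5/3) = √(-139678/3) = I*√419034/3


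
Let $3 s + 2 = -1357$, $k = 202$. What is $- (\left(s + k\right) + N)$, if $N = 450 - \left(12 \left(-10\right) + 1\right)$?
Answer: $-318$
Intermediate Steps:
$s = -453$ ($s = - \frac{2}{3} + \frac{1}{3} \left(-1357\right) = - \frac{2}{3} - \frac{1357}{3} = -453$)
$N = 569$ ($N = 450 - \left(-120 + 1\right) = 450 - -119 = 450 + 119 = 569$)
$- (\left(s + k\right) + N) = - (\left(-453 + 202\right) + 569) = - (-251 + 569) = \left(-1\right) 318 = -318$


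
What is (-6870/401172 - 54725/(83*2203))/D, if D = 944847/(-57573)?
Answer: 24746059196835/1283485396942754 ≈ 0.019280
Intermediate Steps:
D = -104983/6397 (D = 944847*(-1/57573) = -104983/6397 ≈ -16.411)
(-6870/401172 - 54725/(83*2203))/D = (-6870/401172 - 54725/(83*2203))/(-104983/6397) = (-6870*1/401172 - 54725/182849)*(-6397/104983) = (-1145/66862 - 54725*1/182849)*(-6397/104983) = (-1145/66862 - 54725/182849)*(-6397/104983) = -3868385055/12225649838*(-6397/104983) = 24746059196835/1283485396942754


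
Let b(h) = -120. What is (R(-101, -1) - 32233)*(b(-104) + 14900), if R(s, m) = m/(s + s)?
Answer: -48116770350/101 ≈ -4.7640e+8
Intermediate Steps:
R(s, m) = m/(2*s) (R(s, m) = m/((2*s)) = (1/(2*s))*m = m/(2*s))
(R(-101, -1) - 32233)*(b(-104) + 14900) = ((½)*(-1)/(-101) - 32233)*(-120 + 14900) = ((½)*(-1)*(-1/101) - 32233)*14780 = (1/202 - 32233)*14780 = -6511065/202*14780 = -48116770350/101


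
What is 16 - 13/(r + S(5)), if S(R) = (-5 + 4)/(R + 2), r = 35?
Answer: 3813/244 ≈ 15.627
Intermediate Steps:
S(R) = -1/(2 + R)
16 - 13/(r + S(5)) = 16 - 13/(35 - 1/(2 + 5)) = 16 - 13/(35 - 1/7) = 16 - 13/(35 - 1*⅐) = 16 - 13/(35 - ⅐) = 16 - 13/244/7 = 16 - 13*7/244 = 16 - 91/244 = 3813/244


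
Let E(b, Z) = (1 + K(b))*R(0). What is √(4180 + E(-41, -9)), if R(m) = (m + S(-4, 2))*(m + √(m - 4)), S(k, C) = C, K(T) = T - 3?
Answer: 2*√(1045 - 43*I) ≈ 64.667 - 1.3299*I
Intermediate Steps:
K(T) = -3 + T
R(m) = (2 + m)*(m + √(-4 + m)) (R(m) = (m + 2)*(m + √(m - 4)) = (2 + m)*(m + √(-4 + m)))
E(b, Z) = 4*I*(-2 + b) (E(b, Z) = (1 + (-3 + b))*(0² + 2*0 + 2*√(-4 + 0) + 0*√(-4 + 0)) = (-2 + b)*(0 + 0 + 2*√(-4) + 0*√(-4)) = (-2 + b)*(0 + 0 + 2*(2*I) + 0*(2*I)) = (-2 + b)*(0 + 0 + 4*I + 0) = (-2 + b)*(4*I) = 4*I*(-2 + b))
√(4180 + E(-41, -9)) = √(4180 + 4*I*(-2 - 41)) = √(4180 + 4*I*(-43)) = √(4180 - 172*I)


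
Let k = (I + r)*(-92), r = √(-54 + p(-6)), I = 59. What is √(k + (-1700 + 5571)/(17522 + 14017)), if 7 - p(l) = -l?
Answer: √(-5399155764519 - 91513183932*I*√53)/31539 ≈ 4.5369 - 73.814*I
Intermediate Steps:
p(l) = 7 + l (p(l) = 7 - (-1)*l = 7 + l)
r = I*√53 (r = √(-54 + (7 - 6)) = √(-54 + 1) = √(-53) = I*√53 ≈ 7.2801*I)
k = -5428 - 92*I*√53 (k = (59 + I*√53)*(-92) = -5428 - 92*I*√53 ≈ -5428.0 - 669.77*I)
√(k + (-1700 + 5571)/(17522 + 14017)) = √((-5428 - 92*I*√53) + (-1700 + 5571)/(17522 + 14017)) = √((-5428 - 92*I*√53) + 3871/31539) = √(-171189821/31539 - 92*I*√53)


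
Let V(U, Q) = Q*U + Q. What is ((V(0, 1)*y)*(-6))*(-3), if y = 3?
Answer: 54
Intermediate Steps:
V(U, Q) = Q + Q*U
((V(0, 1)*y)*(-6))*(-3) = (((1*(1 + 0))*3)*(-6))*(-3) = (((1*1)*3)*(-6))*(-3) = ((1*3)*(-6))*(-3) = (3*(-6))*(-3) = -18*(-3) = 54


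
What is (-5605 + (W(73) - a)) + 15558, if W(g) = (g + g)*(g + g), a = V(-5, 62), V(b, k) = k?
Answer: 31207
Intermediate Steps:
a = 62
W(g) = 4*g**2 (W(g) = (2*g)*(2*g) = 4*g**2)
(-5605 + (W(73) - a)) + 15558 = (-5605 + (4*73**2 - 1*62)) + 15558 = (-5605 + (4*5329 - 62)) + 15558 = (-5605 + (21316 - 62)) + 15558 = (-5605 + 21254) + 15558 = 15649 + 15558 = 31207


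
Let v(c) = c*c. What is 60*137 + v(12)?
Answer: 8364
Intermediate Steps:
v(c) = c²
60*137 + v(12) = 60*137 + 12² = 8220 + 144 = 8364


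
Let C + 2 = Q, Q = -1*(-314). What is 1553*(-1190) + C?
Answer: -1847758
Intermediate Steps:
Q = 314
C = 312 (C = -2 + 314 = 312)
1553*(-1190) + C = 1553*(-1190) + 312 = -1848070 + 312 = -1847758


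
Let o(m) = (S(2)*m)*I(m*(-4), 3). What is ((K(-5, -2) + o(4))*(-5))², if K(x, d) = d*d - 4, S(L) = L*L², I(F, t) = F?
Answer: 6553600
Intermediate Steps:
S(L) = L³
K(x, d) = -4 + d² (K(x, d) = d² - 4 = -4 + d²)
o(m) = -32*m² (o(m) = (2³*m)*(m*(-4)) = (8*m)*(-4*m) = -32*m²)
((K(-5, -2) + o(4))*(-5))² = (((-4 + (-2)²) - 32*4²)*(-5))² = (((-4 + 4) - 32*16)*(-5))² = ((0 - 512)*(-5))² = (-512*(-5))² = 2560² = 6553600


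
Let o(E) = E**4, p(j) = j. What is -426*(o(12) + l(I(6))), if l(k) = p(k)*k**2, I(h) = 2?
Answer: -8836944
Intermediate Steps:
l(k) = k**3 (l(k) = k*k**2 = k**3)
-426*(o(12) + l(I(6))) = -426*(12**4 + 2**3) = -426*(20736 + 8) = -426*20744 = -8836944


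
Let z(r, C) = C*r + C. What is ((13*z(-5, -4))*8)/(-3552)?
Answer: -52/111 ≈ -0.46847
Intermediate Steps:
z(r, C) = C + C*r
((13*z(-5, -4))*8)/(-3552) = ((13*(-4*(1 - 5)))*8)/(-3552) = ((13*(-4*(-4)))*8)*(-1/3552) = ((13*16)*8)*(-1/3552) = (208*8)*(-1/3552) = 1664*(-1/3552) = -52/111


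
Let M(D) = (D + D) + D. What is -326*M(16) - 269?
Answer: -15917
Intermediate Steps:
M(D) = 3*D (M(D) = 2*D + D = 3*D)
-326*M(16) - 269 = -978*16 - 269 = -326*48 - 269 = -15648 - 269 = -15917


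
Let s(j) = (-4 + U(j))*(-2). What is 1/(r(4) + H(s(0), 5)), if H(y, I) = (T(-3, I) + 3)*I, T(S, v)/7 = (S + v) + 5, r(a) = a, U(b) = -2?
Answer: 1/264 ≈ 0.0037879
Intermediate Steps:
T(S, v) = 35 + 7*S + 7*v (T(S, v) = 7*((S + v) + 5) = 7*(5 + S + v) = 35 + 7*S + 7*v)
s(j) = 12 (s(j) = (-4 - 2)*(-2) = -6*(-2) = 12)
H(y, I) = I*(17 + 7*I) (H(y, I) = ((35 + 7*(-3) + 7*I) + 3)*I = ((35 - 21 + 7*I) + 3)*I = ((14 + 7*I) + 3)*I = (17 + 7*I)*I = I*(17 + 7*I))
1/(r(4) + H(s(0), 5)) = 1/(4 + 5*(17 + 7*5)) = 1/(4 + 5*(17 + 35)) = 1/(4 + 5*52) = 1/(4 + 260) = 1/264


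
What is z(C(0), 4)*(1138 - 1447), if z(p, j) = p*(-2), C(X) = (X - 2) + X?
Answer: -1236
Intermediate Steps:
C(X) = -2 + 2*X (C(X) = (-2 + X) + X = -2 + 2*X)
z(p, j) = -2*p
z(C(0), 4)*(1138 - 1447) = (-2*(-2 + 2*0))*(1138 - 1447) = -2*(-2 + 0)*(-309) = -2*(-2)*(-309) = 4*(-309) = -1236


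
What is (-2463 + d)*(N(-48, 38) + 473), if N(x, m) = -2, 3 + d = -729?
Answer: -1504845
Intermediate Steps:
d = -732 (d = -3 - 729 = -732)
(-2463 + d)*(N(-48, 38) + 473) = (-2463 - 732)*(-2 + 473) = -3195*471 = -1504845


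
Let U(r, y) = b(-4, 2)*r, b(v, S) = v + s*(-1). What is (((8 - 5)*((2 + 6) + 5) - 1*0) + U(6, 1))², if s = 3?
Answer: 9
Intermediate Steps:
b(v, S) = -3 + v (b(v, S) = v + 3*(-1) = v - 3 = -3 + v)
U(r, y) = -7*r (U(r, y) = (-3 - 4)*r = -7*r)
(((8 - 5)*((2 + 6) + 5) - 1*0) + U(6, 1))² = (((8 - 5)*((2 + 6) + 5) - 1*0) - 7*6)² = ((3*(8 + 5) + 0) - 42)² = ((3*13 + 0) - 42)² = ((39 + 0) - 42)² = (39 - 42)² = (-3)² = 9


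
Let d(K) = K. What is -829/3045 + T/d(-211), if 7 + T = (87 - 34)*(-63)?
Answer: 10013651/642495 ≈ 15.586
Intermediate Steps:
T = -3346 (T = -7 + (87 - 34)*(-63) = -7 + 53*(-63) = -7 - 3339 = -3346)
-829/3045 + T/d(-211) = -829/3045 - 3346/(-211) = -829*1/3045 - 3346*(-1/211) = -829/3045 + 3346/211 = 10013651/642495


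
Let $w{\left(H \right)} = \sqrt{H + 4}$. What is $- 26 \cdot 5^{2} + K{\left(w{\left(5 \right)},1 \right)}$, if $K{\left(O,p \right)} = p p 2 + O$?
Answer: $-645$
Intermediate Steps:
$w{\left(H \right)} = \sqrt{4 + H}$
$K{\left(O,p \right)} = O + 2 p^{2}$ ($K{\left(O,p \right)} = p^{2} \cdot 2 + O = 2 p^{2} + O = O + 2 p^{2}$)
$- 26 \cdot 5^{2} + K{\left(w{\left(5 \right)},1 \right)} = - 26 \cdot 5^{2} + \left(\sqrt{4 + 5} + 2 \cdot 1^{2}\right) = \left(-26\right) 25 + \left(\sqrt{9} + 2 \cdot 1\right) = -650 + \left(3 + 2\right) = -650 + 5 = -645$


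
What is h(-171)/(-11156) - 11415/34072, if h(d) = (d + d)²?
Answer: -1028135787/95026808 ≈ -10.819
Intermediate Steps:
h(d) = 4*d² (h(d) = (2*d)² = 4*d²)
h(-171)/(-11156) - 11415/34072 = (4*(-171)²)/(-11156) - 11415/34072 = (4*29241)*(-1/11156) - 11415*1/34072 = 116964*(-1/11156) - 11415/34072 = -29241/2789 - 11415/34072 = -1028135787/95026808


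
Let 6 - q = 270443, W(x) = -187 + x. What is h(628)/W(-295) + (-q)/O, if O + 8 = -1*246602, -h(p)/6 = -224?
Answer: -230897237/59433010 ≈ -3.8850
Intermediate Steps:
q = -270437 (q = 6 - 1*270443 = 6 - 270443 = -270437)
h(p) = 1344 (h(p) = -6*(-224) = 1344)
O = -246610 (O = -8 - 1*246602 = -8 - 246602 = -246610)
h(628)/W(-295) + (-q)/O = 1344/(-187 - 295) - 1*(-270437)/(-246610) = 1344/(-482) + 270437*(-1/246610) = 1344*(-1/482) - 270437/246610 = -672/241 - 270437/246610 = -230897237/59433010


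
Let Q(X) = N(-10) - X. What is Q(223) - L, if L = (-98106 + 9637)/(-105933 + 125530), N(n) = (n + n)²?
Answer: 3557138/19597 ≈ 181.51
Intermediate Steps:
N(n) = 4*n² (N(n) = (2*n)² = 4*n²)
Q(X) = 400 - X (Q(X) = 4*(-10)² - X = 4*100 - X = 400 - X)
L = -88469/19597 ≈ -4.5144
Q(223) - L = (400 - 1*223) - 1*(-88469/19597) = (400 - 223) + 88469/19597 = 177 + 88469/19597 = 3557138/19597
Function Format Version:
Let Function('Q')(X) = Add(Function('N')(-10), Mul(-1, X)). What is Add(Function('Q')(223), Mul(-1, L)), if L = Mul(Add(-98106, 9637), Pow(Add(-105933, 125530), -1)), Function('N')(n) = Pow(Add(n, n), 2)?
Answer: Rational(3557138, 19597) ≈ 181.51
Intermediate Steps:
Function('N')(n) = Mul(4, Pow(n, 2)) (Function('N')(n) = Pow(Mul(2, n), 2) = Mul(4, Pow(n, 2)))
Function('Q')(X) = Add(400, Mul(-1, X)) (Function('Q')(X) = Add(Mul(4, Pow(-10, 2)), Mul(-1, X)) = Add(Mul(4, 100), Mul(-1, X)) = Add(400, Mul(-1, X)))
L = Rational(-88469, 19597) (L = Mul(-88469, Pow(19597, -1)) = Mul(-88469, Rational(1, 19597)) = Rational(-88469, 19597) ≈ -4.5144)
Add(Function('Q')(223), Mul(-1, L)) = Add(Add(400, Mul(-1, 223)), Mul(-1, Rational(-88469, 19597))) = Add(Add(400, -223), Rational(88469, 19597)) = Add(177, Rational(88469, 19597)) = Rational(3557138, 19597)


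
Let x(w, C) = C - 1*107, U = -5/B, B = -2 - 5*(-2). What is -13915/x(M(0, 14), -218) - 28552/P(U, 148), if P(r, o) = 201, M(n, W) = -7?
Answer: -1296497/13065 ≈ -99.234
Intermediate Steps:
B = 8 (B = -2 + 10 = 8)
U = -5/8 ≈ -0.62500
x(w, C) = -107 + C (x(w, C) = C - 107 = -107 + C)
-13915/x(M(0, 14), -218) - 28552/P(U, 148) = -13915/(-107 - 218) - 28552/201 = -13915/(-325) - 28552*1/201 = -13915*(-1/325) - 28552/201 = 2783/65 - 28552/201 = -1296497/13065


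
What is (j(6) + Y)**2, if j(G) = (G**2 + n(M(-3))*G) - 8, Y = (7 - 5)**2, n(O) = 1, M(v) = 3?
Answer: 1444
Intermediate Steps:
Y = 4 (Y = 2**2 = 4)
j(G) = -8 + G + G**2 (j(G) = (G**2 + 1*G) - 8 = (G**2 + G) - 8 = (G + G**2) - 8 = -8 + G + G**2)
(j(6) + Y)**2 = ((-8 + 6 + 6**2) + 4)**2 = ((-8 + 6 + 36) + 4)**2 = (34 + 4)**2 = 38**2 = 1444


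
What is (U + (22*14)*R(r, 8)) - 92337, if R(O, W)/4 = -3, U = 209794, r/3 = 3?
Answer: 113761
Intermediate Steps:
r = 9 (r = 3*3 = 9)
R(O, W) = -12 (R(O, W) = 4*(-3) = -12)
(U + (22*14)*R(r, 8)) - 92337 = (209794 + (22*14)*(-12)) - 92337 = (209794 + 308*(-12)) - 92337 = (209794 - 3696) - 92337 = 206098 - 92337 = 113761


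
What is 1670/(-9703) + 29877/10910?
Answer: 271676831/105859730 ≈ 2.5664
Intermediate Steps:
1670/(-9703) + 29877/10910 = 1670*(-1/9703) + 29877*(1/10910) = -1670/9703 + 29877/10910 = 271676831/105859730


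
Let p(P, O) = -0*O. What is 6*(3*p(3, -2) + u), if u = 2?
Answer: 12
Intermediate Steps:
p(P, O) = 0 (p(P, O) = -4*0 = 0)
6*(3*p(3, -2) + u) = 6*(3*0 + 2) = 6*(0 + 2) = 6*2 = 12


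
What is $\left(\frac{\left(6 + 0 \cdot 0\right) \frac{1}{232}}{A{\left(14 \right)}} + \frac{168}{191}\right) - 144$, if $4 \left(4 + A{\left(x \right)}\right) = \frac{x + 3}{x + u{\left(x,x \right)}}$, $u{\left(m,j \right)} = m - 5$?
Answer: $- \frac{92755441}{648063} \approx -143.13$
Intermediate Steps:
$u{\left(m,j \right)} = -5 + m$ ($u{\left(m,j \right)} = m - 5 = -5 + m$)
$A{\left(x \right)} = -4 + \frac{3 + x}{4 \left(-5 + 2 x\right)}$ ($A{\left(x \right)} = -4 + \frac{\left(x + 3\right) \frac{1}{x + \left(-5 + x\right)}}{4} = -4 + \frac{\left(3 + x\right) \frac{1}{-5 + 2 x}}{4} = -4 + \frac{\frac{1}{-5 + 2 x} \left(3 + x\right)}{4} = -4 + \frac{3 + x}{4 \left(-5 + 2 x\right)}$)
$\left(\frac{\left(6 + 0 \cdot 0\right) \frac{1}{232}}{A{\left(14 \right)}} + \frac{168}{191}\right) - 144 = \left(\frac{\left(6 + 0 \cdot 0\right) \frac{1}{232}}{\frac{1}{4} \frac{1}{-5 + 2 \cdot 14} \left(83 - 434\right)} + \frac{168}{191}\right) - 144 = \left(\frac{\left(6 + 0\right) \frac{1}{232}}{\frac{1}{4} \frac{1}{-5 + 28} \left(83 - 434\right)} + 168 \cdot \frac{1}{191}\right) - 144 = \left(\frac{6 \cdot \frac{1}{232}}{\frac{1}{4} \cdot \frac{1}{23} \left(-351\right)} + \frac{168}{191}\right) - 144 = \left(\frac{3}{116 \cdot \frac{1}{4} \cdot \frac{1}{23} \left(-351\right)} + \frac{168}{191}\right) - 144 = \left(\frac{3}{116 \left(- \frac{351}{92}\right)} + \frac{168}{191}\right) - 144 = \left(\frac{3}{116} \left(- \frac{92}{351}\right) + \frac{168}{191}\right) - 144 = \left(- \frac{23}{3393} + \frac{168}{191}\right) - 144 = \frac{565631}{648063} - 144 = - \frac{92755441}{648063}$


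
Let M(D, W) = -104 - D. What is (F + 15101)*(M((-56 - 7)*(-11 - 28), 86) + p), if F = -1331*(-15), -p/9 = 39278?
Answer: -12485705158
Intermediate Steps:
p = -353502 (p = -9*39278 = -353502)
F = 19965
(F + 15101)*(M((-56 - 7)*(-11 - 28), 86) + p) = (19965 + 15101)*((-104 - (-56 - 7)*(-11 - 28)) - 353502) = 35066*((-104 - (-63)*(-39)) - 353502) = 35066*((-104 - 1*2457) - 353502) = 35066*((-104 - 2457) - 353502) = 35066*(-2561 - 353502) = 35066*(-356063) = -12485705158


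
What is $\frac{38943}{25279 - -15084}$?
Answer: $\frac{38943}{40363} \approx 0.96482$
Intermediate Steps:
$\frac{38943}{25279 - -15084} = \frac{38943}{25279 + 15084} = \frac{38943}{40363}$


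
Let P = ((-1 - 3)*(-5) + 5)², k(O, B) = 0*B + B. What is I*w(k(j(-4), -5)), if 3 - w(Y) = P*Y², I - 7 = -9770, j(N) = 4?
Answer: 152517586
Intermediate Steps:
k(O, B) = B (k(O, B) = 0 + B = B)
I = -9763 (I = 7 - 9770 = -9763)
P = 625 (P = (-4*(-5) + 5)² = (20 + 5)² = 25² = 625)
w(Y) = 3 - 625*Y²
I*w(k(j(-4), -5)) = -9763*(3 - 625*(-5)²) = -9763*(3 - 625*25) = -9763*(3 - 15625) = -9763*(-15622) = 152517586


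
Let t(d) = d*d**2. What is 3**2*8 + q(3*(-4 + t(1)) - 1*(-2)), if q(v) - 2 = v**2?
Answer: 123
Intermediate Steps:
t(d) = d**3
q(v) = 2 + v**2
3**2*8 + q(3*(-4 + t(1)) - 1*(-2)) = 3**2*8 + (2 + (3*(-4 + 1**3) - 1*(-2))**2) = 9*8 + (2 + (3*(-4 + 1) + 2)**2) = 72 + (2 + (3*(-3) + 2)**2) = 72 + (2 + (-9 + 2)**2) = 72 + (2 + (-7)**2) = 72 + (2 + 49) = 72 + 51 = 123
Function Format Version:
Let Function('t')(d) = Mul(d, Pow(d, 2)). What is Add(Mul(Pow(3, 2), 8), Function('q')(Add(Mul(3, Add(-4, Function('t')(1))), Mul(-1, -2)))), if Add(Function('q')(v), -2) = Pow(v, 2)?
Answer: 123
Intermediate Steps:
Function('t')(d) = Pow(d, 3)
Function('q')(v) = Add(2, Pow(v, 2))
Add(Mul(Pow(3, 2), 8), Function('q')(Add(Mul(3, Add(-4, Function('t')(1))), Mul(-1, -2)))) = Add(Mul(Pow(3, 2), 8), Add(2, Pow(Add(Mul(3, Add(-4, Pow(1, 3))), Mul(-1, -2)), 2))) = Add(Mul(9, 8), Add(2, Pow(Add(Mul(3, Add(-4, 1)), 2), 2))) = Add(72, Add(2, Pow(Add(Mul(3, -3), 2), 2))) = Add(72, Add(2, Pow(Add(-9, 2), 2))) = Add(72, Add(2, Pow(-7, 2))) = Add(72, Add(2, 49)) = Add(72, 51) = 123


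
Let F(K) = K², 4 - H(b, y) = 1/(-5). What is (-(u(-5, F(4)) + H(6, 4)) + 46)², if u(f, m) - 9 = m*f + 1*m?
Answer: 234256/25 ≈ 9370.2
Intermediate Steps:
H(b, y) = 21/5 (H(b, y) = 4 - 1/(-5) = 4 - 1*(-⅕) = 4 + ⅕ = 21/5)
u(f, m) = 9 + m + f*m (u(f, m) = 9 + (m*f + 1*m) = 9 + (f*m + m) = 9 + (m + f*m) = 9 + m + f*m)
(-(u(-5, F(4)) + H(6, 4)) + 46)² = (-((9 + 4² - 5*4²) + 21/5) + 46)² = (-((9 + 16 - 5*16) + 21/5) + 46)² = (-((9 + 16 - 80) + 21/5) + 46)² = (-(-55 + 21/5) + 46)² = (-1*(-254/5) + 46)² = (254/5 + 46)² = (484/5)² = 234256/25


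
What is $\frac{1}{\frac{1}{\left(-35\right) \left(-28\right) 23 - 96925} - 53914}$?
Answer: $- \frac{74385}{4010392891} \approx -1.8548 \cdot 10^{-5}$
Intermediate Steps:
$\frac{1}{\frac{1}{\left(-35\right) \left(-28\right) 23 - 96925} - 53914} = \frac{1}{\frac{1}{980 \cdot 23 - 96925} - 53914} = \frac{1}{\frac{1}{22540 - 96925} - 53914} = \frac{1}{\frac{1}{-74385} - 53914} = \frac{1}{- \frac{1}{74385} - 53914} = \frac{1}{- \frac{4010392891}{74385}} = - \frac{74385}{4010392891}$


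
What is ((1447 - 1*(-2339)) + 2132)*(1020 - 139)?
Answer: 5213758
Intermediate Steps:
((1447 - 1*(-2339)) + 2132)*(1020 - 139) = ((1447 + 2339) + 2132)*881 = (3786 + 2132)*881 = 5918*881 = 5213758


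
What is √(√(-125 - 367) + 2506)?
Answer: √(2506 + 2*I*√123) ≈ 50.06 + 0.2215*I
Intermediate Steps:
√(√(-125 - 367) + 2506) = √(√(-492) + 2506) = √(2*I*√123 + 2506) = √(2506 + 2*I*√123)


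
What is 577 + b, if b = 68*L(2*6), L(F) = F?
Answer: 1393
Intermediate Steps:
b = 816 (b = 68*(2*6) = 68*12 = 816)
577 + b = 577 + 816 = 1393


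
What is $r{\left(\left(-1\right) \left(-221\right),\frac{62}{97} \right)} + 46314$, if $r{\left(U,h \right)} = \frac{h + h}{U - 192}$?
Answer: $\frac{130281406}{2813} \approx 46314.0$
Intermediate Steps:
$r{\left(U,h \right)} = \frac{2 h}{-192 + U}$
$r{\left(\left(-1\right) \left(-221\right),\frac{62}{97} \right)} + 46314 = \frac{2 \cdot \frac{62}{97}}{-192 - -221} + 46314 = \frac{2 \cdot 62 \cdot \frac{1}{97}}{-192 + 221} + 46314 = 2 \cdot \frac{62}{97} \cdot \frac{1}{29} + 46314 = \frac{124}{2813} + 46314 = \frac{130281406}{2813}$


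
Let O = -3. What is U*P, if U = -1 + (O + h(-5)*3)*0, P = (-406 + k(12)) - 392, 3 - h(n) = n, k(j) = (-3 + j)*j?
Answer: 690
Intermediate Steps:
k(j) = j*(-3 + j)
h(n) = 3 - n
P = -690 (P = (-406 + 12*(-3 + 12)) - 392 = (-406 + 12*9) - 392 = (-406 + 108) - 392 = -298 - 392 = -690)
U = -1 (U = -1 + (-3 + (3 - 1*(-5))*3)*0 = -1 + (-3 + (3 + 5)*3)*0 = -1 + (-3 + 8*3)*0 = -1 + (-3 + 24)*0 = -1 + 21*0 = -1 + 0 = -1)
U*P = -1*(-690) = 690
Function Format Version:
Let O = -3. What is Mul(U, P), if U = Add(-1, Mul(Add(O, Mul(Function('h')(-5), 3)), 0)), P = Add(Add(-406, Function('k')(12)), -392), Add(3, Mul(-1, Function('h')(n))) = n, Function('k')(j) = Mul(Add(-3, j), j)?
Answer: 690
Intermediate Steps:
Function('k')(j) = Mul(j, Add(-3, j))
Function('h')(n) = Add(3, Mul(-1, n))
P = -690 (P = Add(Add(-406, Mul(12, Add(-3, 12))), -392) = Add(Add(-406, Mul(12, 9)), -392) = Add(Add(-406, 108), -392) = Add(-298, -392) = -690)
U = -1 (U = Add(-1, Mul(Add(-3, Mul(Add(3, Mul(-1, -5)), 3)), 0)) = Add(-1, Mul(Add(-3, Mul(Add(3, 5), 3)), 0)) = Add(-1, Mul(Add(-3, Mul(8, 3)), 0)) = Add(-1, Mul(Add(-3, 24), 0)) = Add(-1, Mul(21, 0)) = Add(-1, 0) = -1)
Mul(U, P) = Mul(-1, -690) = 690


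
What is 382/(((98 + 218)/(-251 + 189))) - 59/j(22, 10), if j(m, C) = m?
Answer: -134923/1738 ≈ -77.631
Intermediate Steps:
382/(((98 + 218)/(-251 + 189))) - 59/j(22, 10) = 382/(((98 + 218)/(-251 + 189))) - 59/22 = 382/((316/(-62))) - 59*1/22 = 382/((316*(-1/62))) - 59/22 = 382/(-158/31) - 59/22 = 382*(-31/158) - 59/22 = -5921/79 - 59/22 = -134923/1738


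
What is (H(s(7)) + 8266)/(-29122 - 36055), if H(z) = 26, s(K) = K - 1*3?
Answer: -8292/65177 ≈ -0.12722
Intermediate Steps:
s(K) = -3 + K (s(K) = K - 3 = -3 + K)
(H(s(7)) + 8266)/(-29122 - 36055) = (26 + 8266)/(-29122 - 36055) = 8292/(-65177) = 8292*(-1/65177) = -8292/65177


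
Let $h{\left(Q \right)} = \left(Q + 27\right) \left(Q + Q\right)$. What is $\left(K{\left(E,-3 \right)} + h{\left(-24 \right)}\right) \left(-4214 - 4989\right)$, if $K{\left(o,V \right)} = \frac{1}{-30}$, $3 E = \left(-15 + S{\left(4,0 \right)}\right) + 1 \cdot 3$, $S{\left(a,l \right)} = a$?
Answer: $\frac{39766163}{30} \approx 1.3255 \cdot 10^{6}$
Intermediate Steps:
$E = - \frac{8}{3}$ ($E = \frac{\left(-15 + 4\right) + 1 \cdot 3}{3} = \frac{-11 + 3}{3} = \frac{1}{3} \left(-8\right) = - \frac{8}{3} \approx -2.6667$)
$K{\left(o,V \right)} = - \frac{1}{30}$
$h{\left(Q \right)} = 2 Q \left(27 + Q\right)$ ($h{\left(Q \right)} = \left(27 + Q\right) 2 Q = 2 Q \left(27 + Q\right)$)
$\left(K{\left(E,-3 \right)} + h{\left(-24 \right)}\right) \left(-4214 - 4989\right) = \left(- \frac{1}{30} + 2 \left(-24\right) \left(27 - 24\right)\right) \left(-4214 - 4989\right) = \left(- \frac{1}{30} + 2 \left(-24\right) 3\right) \left(-9203\right) = \left(- \frac{1}{30} - 144\right) \left(-9203\right) = \left(- \frac{4321}{30}\right) \left(-9203\right) = \frac{39766163}{30}$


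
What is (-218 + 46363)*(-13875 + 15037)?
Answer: 53620490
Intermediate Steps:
(-218 + 46363)*(-13875 + 15037) = 46145*1162 = 53620490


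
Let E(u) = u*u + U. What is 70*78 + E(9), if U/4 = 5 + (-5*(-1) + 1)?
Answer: 5585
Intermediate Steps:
U = 44 (U = 4*(5 + (-5*(-1) + 1)) = 4*(5 + (5 + 1)) = 4*(5 + 6) = 4*11 = 44)
E(u) = 44 + u² (E(u) = u*u + 44 = u² + 44 = 44 + u²)
70*78 + E(9) = 70*78 + (44 + 9²) = 5460 + (44 + 81) = 5460 + 125 = 5585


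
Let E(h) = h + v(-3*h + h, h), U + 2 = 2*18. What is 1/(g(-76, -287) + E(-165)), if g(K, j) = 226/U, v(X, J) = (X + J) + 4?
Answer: 17/181 ≈ 0.093923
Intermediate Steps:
U = 34 (U = -2 + 2*18 = -2 + 36 = 34)
v(X, J) = 4 + J + X (v(X, J) = (J + X) + 4 = 4 + J + X)
E(h) = 4 (E(h) = h + (4 + h + (-3*h + h)) = h + (4 + h - 2*h) = h + (4 - h) = 4)
g(K, j) = 113/17 (g(K, j) = 226/34 = 226*(1/34) = 113/17)
1/(g(-76, -287) + E(-165)) = 1/(113/17 + 4) = 1/(181/17) = 17/181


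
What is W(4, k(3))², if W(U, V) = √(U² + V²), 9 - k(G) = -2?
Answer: 137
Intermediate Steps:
k(G) = 11 (k(G) = 9 - 1*(-2) = 9 + 2 = 11)
W(4, k(3))² = (√(4² + 11²))² = (√(16 + 121))² = (√137)² = 137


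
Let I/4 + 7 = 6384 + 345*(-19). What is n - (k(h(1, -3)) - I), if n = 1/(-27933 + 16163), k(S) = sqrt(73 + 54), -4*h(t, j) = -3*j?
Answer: -8380241/11770 - sqrt(127) ≈ -723.27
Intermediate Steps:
h(t, j) = 3*j/4 (h(t, j) = -(-3)*j/4 = 3*j/4)
k(S) = sqrt(127)
n = -1/11770 (n = 1/(-11770) = -1/11770 ≈ -8.4962e-5)
I = -712 (I = -28 + 4*(6384 + 345*(-19)) = -28 + 4*(6384 - 6555) = -28 + 4*(-171) = -28 - 684 = -712)
n - (k(h(1, -3)) - I) = -1/11770 - (sqrt(127) - 1*(-712)) = -1/11770 - (sqrt(127) + 712) = -1/11770 - (712 + sqrt(127)) = -1/11770 + (-712 - sqrt(127)) = -8380241/11770 - sqrt(127)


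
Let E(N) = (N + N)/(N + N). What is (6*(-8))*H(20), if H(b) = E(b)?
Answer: -48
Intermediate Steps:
E(N) = 1 (E(N) = (2*N)/((2*N)) = (2*N)*(1/(2*N)) = 1)
H(b) = 1
(6*(-8))*H(20) = (6*(-8))*1 = -48*1 = -48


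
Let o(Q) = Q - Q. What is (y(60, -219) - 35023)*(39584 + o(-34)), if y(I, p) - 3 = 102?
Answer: -1382194112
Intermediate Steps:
y(I, p) = 105 (y(I, p) = 3 + 102 = 105)
o(Q) = 0
(y(60, -219) - 35023)*(39584 + o(-34)) = (105 - 35023)*(39584 + 0) = -34918*39584 = -1382194112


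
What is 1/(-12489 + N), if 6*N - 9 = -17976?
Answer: -2/30967 ≈ -6.4585e-5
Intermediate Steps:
N = -5989/2 (N = 3/2 + (⅙)*(-17976) = 3/2 - 2996 = -5989/2 ≈ -2994.5)
1/(-12489 + N) = 1/(-12489 - 5989/2) = 1/(-30967/2) = -2/30967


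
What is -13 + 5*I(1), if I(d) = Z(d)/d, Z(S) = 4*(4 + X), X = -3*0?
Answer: 67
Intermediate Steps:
X = 0
Z(S) = 16 (Z(S) = 4*(4 + 0) = 4*4 = 16)
I(d) = 16/d
-13 + 5*I(1) = -13 + 5*(16/1) = -13 + 5*(16*1) = -13 + 5*16 = -13 + 80 = 67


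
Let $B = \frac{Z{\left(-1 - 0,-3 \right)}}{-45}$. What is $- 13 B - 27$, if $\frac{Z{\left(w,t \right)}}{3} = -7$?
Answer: $- \frac{496}{15} \approx -33.067$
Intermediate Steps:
$Z{\left(w,t \right)} = -21$ ($Z{\left(w,t \right)} = 3 \left(-7\right) = -21$)
$B = \frac{7}{15}$ ($B = - \frac{21}{-45} = \left(-21\right) \left(- \frac{1}{45}\right) = \frac{7}{15} \approx 0.46667$)
$- 13 B - 27 = \left(-13\right) \frac{7}{15} - 27 = - \frac{91}{15} - 27 = - \frac{496}{15}$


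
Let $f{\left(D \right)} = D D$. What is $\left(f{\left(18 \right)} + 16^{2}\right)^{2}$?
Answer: $336400$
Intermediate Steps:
$f{\left(D \right)} = D^{2}$
$\left(f{\left(18 \right)} + 16^{2}\right)^{2} = \left(18^{2} + 16^{2}\right)^{2} = \left(324 + 256\right)^{2} = 580^{2} = 336400$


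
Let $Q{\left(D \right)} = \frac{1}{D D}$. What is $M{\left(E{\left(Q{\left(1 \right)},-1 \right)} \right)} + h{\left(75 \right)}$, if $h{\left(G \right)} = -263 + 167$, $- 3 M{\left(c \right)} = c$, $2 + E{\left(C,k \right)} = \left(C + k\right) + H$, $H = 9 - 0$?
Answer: $- \frac{295}{3} \approx -98.333$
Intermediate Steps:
$H = 9$ ($H = 9 + 0 = 9$)
$Q{\left(D \right)} = \frac{1}{D^{2}}$
$E{\left(C,k \right)} = 7 + C + k$ ($E{\left(C,k \right)} = -2 + \left(\left(C + k\right) + 9\right) = -2 + \left(9 + C + k\right) = 7 + C + k$)
$M{\left(c \right)} = - \frac{c}{3}$
$h{\left(G \right)} = -96$
$M{\left(E{\left(Q{\left(1 \right)},-1 \right)} \right)} + h{\left(75 \right)} = - \frac{7 + 1^{-2} - 1}{3} - 96 = - \frac{7 + 1 - 1}{3} - 96 = \left(- \frac{1}{3}\right) 7 - 96 = - \frac{7}{3} - 96 = - \frac{295}{3}$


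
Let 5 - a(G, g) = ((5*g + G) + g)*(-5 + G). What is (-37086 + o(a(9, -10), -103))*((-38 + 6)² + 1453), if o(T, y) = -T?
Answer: -92379715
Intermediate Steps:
a(G, g) = 5 - (-5 + G)*(G + 6*g) (a(G, g) = 5 - ((5*g + G) + g)*(-5 + G) = 5 - ((G + 5*g) + g)*(-5 + G) = 5 - (G + 6*g)*(-5 + G) = 5 - (-5 + G)*(G + 6*g))
(-37086 + o(a(9, -10), -103))*((-38 + 6)² + 1453) = (-37086 - (5 - 1*9² + 5*9 + 30*(-10) - 6*9*(-10)))*((-38 + 6)² + 1453) = (-37086 - (5 - 1*81 + 45 - 300 + 540))*((-32)² + 1453) = (-37086 - (5 - 81 + 45 - 300 + 540))*(1024 + 1453) = (-37086 - 1*209)*2477 = (-37086 - 209)*2477 = -37295*2477 = -92379715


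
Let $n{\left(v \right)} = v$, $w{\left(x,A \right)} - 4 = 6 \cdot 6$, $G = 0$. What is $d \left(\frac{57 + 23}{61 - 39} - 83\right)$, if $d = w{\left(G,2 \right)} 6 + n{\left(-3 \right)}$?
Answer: $- \frac{206901}{11} \approx -18809.0$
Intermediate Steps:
$w{\left(x,A \right)} = 40$ ($w{\left(x,A \right)} = 4 + 6 \cdot 6 = 4 + 36 = 40$)
$d = 237$ ($d = 40 \cdot 6 - 3 = 240 - 3 = 237$)
$d \left(\frac{57 + 23}{61 - 39} - 83\right) = 237 \left(\frac{57 + 23}{61 - 39} - 83\right) = 237 \left(\frac{80}{22} - 83\right) = 237 \left(80 \cdot \frac{1}{22} - 83\right) = 237 \left(\frac{40}{11} - 83\right) = 237 \left(- \frac{873}{11}\right) = - \frac{206901}{11}$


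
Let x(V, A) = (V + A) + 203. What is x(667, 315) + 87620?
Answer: 88805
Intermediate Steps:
x(V, A) = 203 + A + V (x(V, A) = (A + V) + 203 = 203 + A + V)
x(667, 315) + 87620 = (203 + 315 + 667) + 87620 = 1185 + 87620 = 88805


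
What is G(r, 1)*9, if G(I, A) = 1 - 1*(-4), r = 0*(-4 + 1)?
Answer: 45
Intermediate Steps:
r = 0 (r = 0*(-3) = 0)
G(I, A) = 5 (G(I, A) = 1 + 4 = 5)
G(r, 1)*9 = 5*9 = 45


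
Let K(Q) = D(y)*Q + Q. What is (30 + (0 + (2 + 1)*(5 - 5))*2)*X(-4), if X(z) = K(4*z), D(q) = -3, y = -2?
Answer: 960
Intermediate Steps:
K(Q) = -2*Q (K(Q) = -3*Q + Q = -2*Q)
X(z) = -8*z
(30 + (0 + (2 + 1)*(5 - 5))*2)*X(-4) = (30 + (0 + (2 + 1)*(5 - 5))*2)*(-8*(-4)) = (30 + (0 + 3*0)*2)*32 = (30 + (0 + 0)*2)*32 = (30 + 0*2)*32 = (30 + 0)*32 = 30*32 = 960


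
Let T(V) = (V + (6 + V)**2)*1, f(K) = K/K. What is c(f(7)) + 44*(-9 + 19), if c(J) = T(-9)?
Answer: 440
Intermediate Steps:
f(K) = 1
T(V) = V + (6 + V)**2
c(J) = 0 (c(J) = -9 + (6 - 9)**2 = -9 + (-3)**2 = -9 + 9 = 0)
c(f(7)) + 44*(-9 + 19) = 0 + 44*(-9 + 19) = 0 + 44*10 = 0 + 440 = 440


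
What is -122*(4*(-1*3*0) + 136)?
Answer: -16592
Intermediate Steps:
-122*(4*(-1*3*0) + 136) = -122*(4*(-3*0) + 136) = -122*(4*0 + 136) = -122*(0 + 136) = -122*136 = -16592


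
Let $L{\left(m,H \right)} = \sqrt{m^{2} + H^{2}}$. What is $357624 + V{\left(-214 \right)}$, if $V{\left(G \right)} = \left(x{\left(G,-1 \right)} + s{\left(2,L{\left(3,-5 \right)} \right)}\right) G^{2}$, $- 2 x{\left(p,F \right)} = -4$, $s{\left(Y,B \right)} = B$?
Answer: $449216 + 45796 \sqrt{34} \approx 7.1625 \cdot 10^{5}$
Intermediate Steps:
$L{\left(m,H \right)} = \sqrt{H^{2} + m^{2}}$
$x{\left(p,F \right)} = 2$ ($x{\left(p,F \right)} = \left(- \frac{1}{2}\right) \left(-4\right) = 2$)
$V{\left(G \right)} = G^{2} \left(2 + \sqrt{34}\right)$ ($V{\left(G \right)} = \left(2 + \sqrt{\left(-5\right)^{2} + 3^{2}}\right) G^{2} = \left(2 + \sqrt{25 + 9}\right) G^{2} = \left(2 + \sqrt{34}\right) G^{2} = G^{2} \left(2 + \sqrt{34}\right)$)
$357624 + V{\left(-214 \right)} = 357624 + \left(-214\right)^{2} \left(2 + \sqrt{34}\right) = 357624 + 45796 \left(2 + \sqrt{34}\right) = 357624 + \left(91592 + 45796 \sqrt{34}\right) = 449216 + 45796 \sqrt{34}$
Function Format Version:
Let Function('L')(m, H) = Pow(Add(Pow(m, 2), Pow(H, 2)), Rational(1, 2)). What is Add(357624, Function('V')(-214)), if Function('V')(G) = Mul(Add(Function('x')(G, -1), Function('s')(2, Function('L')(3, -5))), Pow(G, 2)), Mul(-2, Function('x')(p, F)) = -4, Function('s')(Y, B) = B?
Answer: Add(449216, Mul(45796, Pow(34, Rational(1, 2)))) ≈ 7.1625e+5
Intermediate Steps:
Function('L')(m, H) = Pow(Add(Pow(H, 2), Pow(m, 2)), Rational(1, 2))
Function('x')(p, F) = 2 (Function('x')(p, F) = Mul(Rational(-1, 2), -4) = 2)
Function('V')(G) = Mul(Pow(G, 2), Add(2, Pow(34, Rational(1, 2)))) (Function('V')(G) = Mul(Add(2, Pow(Add(Pow(-5, 2), Pow(3, 2)), Rational(1, 2))), Pow(G, 2)) = Mul(Add(2, Pow(Add(25, 9), Rational(1, 2))), Pow(G, 2)) = Mul(Add(2, Pow(34, Rational(1, 2))), Pow(G, 2)) = Mul(Pow(G, 2), Add(2, Pow(34, Rational(1, 2)))))
Add(357624, Function('V')(-214)) = Add(357624, Mul(Pow(-214, 2), Add(2, Pow(34, Rational(1, 2))))) = Add(357624, Mul(45796, Add(2, Pow(34, Rational(1, 2))))) = Add(357624, Add(91592, Mul(45796, Pow(34, Rational(1, 2))))) = Add(449216, Mul(45796, Pow(34, Rational(1, 2))))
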